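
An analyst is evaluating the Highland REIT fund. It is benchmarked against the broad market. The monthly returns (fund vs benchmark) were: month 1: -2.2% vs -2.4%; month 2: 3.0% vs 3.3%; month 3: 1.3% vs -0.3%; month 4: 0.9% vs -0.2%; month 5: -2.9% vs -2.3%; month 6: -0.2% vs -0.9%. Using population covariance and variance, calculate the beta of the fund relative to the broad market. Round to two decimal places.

r̄p = -0.0167%,  r̄m = -0.4667%
Cov = Σ(rp − r̄p)(rm − r̄m) / 6 = 3.5689
Var(rm) = Σ(rm − r̄m)² / 6 = 3.5956
β = Cov / Var = 3.5689 / 3.5956 = 0.9926

0.99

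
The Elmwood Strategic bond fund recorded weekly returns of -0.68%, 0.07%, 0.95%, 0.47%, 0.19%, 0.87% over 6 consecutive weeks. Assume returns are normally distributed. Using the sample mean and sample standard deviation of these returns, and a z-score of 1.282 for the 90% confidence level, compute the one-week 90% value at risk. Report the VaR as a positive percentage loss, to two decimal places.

0.46

μ = (-0.68 + 0.07 + 0.95 + 0.47 + 0.19 + 0.87) / 6 = 0.3117%
Σ(r − μ)² = (-0.68 − 0.3117)² + (0.07 − 0.3117)² + (0.95 − 0.3117)² + … = 1.8009
σ = √[1.8009 / 5] = 0.6001%
VaR = −(μ − z·σ) = −(0.3117 − 1.282 × 0.6001) = −(-0.4576) = 0.4576%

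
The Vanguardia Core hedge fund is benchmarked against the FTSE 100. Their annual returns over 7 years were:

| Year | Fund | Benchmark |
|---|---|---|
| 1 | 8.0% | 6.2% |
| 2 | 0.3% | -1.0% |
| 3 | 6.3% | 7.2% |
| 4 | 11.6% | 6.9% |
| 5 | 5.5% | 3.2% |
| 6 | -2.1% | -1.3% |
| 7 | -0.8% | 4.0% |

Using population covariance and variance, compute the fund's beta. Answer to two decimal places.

1.16

r̄p = 4.1143%,  r̄m = 3.6000%
Cov = Σ(rp − r̄p)(rm − r̄m) / 7 = 12.5929
Var(rm) = Σ(rm − r̄m)² / 7 = 10.8714
β = Cov / Var = 12.5929 / 10.8714 = 1.1584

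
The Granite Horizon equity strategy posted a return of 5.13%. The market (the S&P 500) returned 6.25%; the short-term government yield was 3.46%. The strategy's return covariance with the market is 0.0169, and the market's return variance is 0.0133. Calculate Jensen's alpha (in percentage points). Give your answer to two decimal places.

β = Cov / Var = 0.0169 / 0.0133 = 1.2707
E[R] = Rf + β(Rm − Rf) = 3.46% + 1.2707 × (6.25% − 3.46%) = 7.0053%
α = Rp − E[R] = 5.13% − 7.0053% = -1.8753

-1.88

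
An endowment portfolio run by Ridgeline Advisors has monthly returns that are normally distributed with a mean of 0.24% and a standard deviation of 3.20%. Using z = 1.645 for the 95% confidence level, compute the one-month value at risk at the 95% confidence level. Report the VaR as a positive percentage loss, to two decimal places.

5.02

VaR (as % loss) = −(μ − z·σ) = −(0.24% − 1.645 × 3.20%) = −(-5.0240%) = 5.0240%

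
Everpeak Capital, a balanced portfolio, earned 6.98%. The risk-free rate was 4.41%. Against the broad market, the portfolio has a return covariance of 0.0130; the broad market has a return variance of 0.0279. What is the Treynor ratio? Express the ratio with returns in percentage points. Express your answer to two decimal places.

5.52

β = Cov / Var = 0.0130 / 0.0279 = 0.4659
Treynor = (Rp − Rf) / β = (6.98% − 4.41%) / 0.4659 = 2.57 / 0.4659 = 5.5162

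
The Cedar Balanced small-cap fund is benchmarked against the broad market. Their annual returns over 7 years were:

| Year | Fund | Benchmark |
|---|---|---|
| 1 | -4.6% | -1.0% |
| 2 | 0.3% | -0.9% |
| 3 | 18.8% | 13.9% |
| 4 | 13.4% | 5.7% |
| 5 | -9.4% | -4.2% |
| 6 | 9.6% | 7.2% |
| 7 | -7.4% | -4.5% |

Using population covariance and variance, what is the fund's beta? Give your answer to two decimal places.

1.56

r̄p = 2.9571%,  r̄m = 2.3143%
Cov = Σ(rp − r̄p)(rm − r̄m) / 7 = 62.2892
Var(rm) = Σ(rm − r̄m)² / 7 = 39.9641
β = Cov / Var = 62.2892 / 39.9641 = 1.5586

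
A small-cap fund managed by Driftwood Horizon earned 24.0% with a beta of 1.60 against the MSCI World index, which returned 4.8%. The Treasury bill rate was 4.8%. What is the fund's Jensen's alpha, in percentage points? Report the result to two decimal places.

19.20

CAPM expected return = Rf + β(Rm − Rf) = 4.8% + 1.60 × (4.8% − 4.8%) = 4.8 + 1.60 × 0.00 = 4.8000%
Jensen's α = Rp − E[R] = 24.0% − 4.8000% = 19.2000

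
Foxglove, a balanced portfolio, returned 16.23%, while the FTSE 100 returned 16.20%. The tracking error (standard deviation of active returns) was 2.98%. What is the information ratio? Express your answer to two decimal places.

0.01

IR = (Rp − Rb) / TE = (16.23% − 16.20%) / 2.98% = 0.03% / 2.98% = 0.0101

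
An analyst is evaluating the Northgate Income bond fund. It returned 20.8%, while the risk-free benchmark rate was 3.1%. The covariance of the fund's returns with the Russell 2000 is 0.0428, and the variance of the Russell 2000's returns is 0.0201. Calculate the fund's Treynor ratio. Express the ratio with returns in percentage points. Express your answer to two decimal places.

8.31

β = Cov / Var = 0.0428 / 0.0201 = 2.1294
Treynor = (Rp − Rf) / β = (20.8% − 3.1%) / 2.1294 = 17.70 / 2.1294 = 8.3122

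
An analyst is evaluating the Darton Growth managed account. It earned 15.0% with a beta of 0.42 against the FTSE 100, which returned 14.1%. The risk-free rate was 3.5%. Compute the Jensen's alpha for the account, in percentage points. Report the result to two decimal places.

7.05

CAPM expected return = Rf + β(Rm − Rf) = 3.5% + 0.42 × (14.1% − 3.5%) = 3.5 + 0.42 × 10.60 = 7.9520%
Jensen's α = Rp − E[R] = 15.0% − 7.9520% = 7.0480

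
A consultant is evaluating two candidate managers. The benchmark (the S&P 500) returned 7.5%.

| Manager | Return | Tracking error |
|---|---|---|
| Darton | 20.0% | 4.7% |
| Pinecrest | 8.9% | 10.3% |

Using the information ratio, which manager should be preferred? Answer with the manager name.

Darton: IR = (20.0% − 7.5%) / 4.7% = 2.660
Pinecrest: IR = (8.9% − 7.5%) / 10.3% = 0.136
Highest: Darton (2.660).

Darton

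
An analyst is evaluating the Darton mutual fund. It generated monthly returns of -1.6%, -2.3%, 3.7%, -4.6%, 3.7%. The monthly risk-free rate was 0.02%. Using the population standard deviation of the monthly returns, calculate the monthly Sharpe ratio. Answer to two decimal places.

-0.07

Mean return μ = -1.10 / 5 = -0.2200%
Population σ = √[Σ(r − μ)² / 5] = √[56.1480 / 5] = √11.2296 = 3.3511%
Sharpe = (μ − rf) / σ = (-0.2200 − 0.02) / 3.3511 = -0.2400 / 3.3511 = -0.0716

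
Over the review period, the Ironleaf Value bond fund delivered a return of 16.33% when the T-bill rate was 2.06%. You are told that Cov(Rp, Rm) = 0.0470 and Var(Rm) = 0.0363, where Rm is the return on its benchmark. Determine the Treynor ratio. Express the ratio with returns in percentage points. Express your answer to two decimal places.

11.02

β = Cov / Var = 0.0470 / 0.0363 = 1.2948
Treynor = (Rp − Rf) / β = (16.33% − 2.06%) / 1.2948 = 14.27 / 1.2948 = 11.0210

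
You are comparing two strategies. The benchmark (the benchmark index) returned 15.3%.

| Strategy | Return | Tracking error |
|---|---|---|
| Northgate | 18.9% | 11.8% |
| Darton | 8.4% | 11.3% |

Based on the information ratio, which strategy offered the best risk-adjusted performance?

Northgate

Northgate: IR = (18.9% − 15.3%) / 11.8% = 0.305
Darton: IR = (8.4% − 15.3%) / 11.3% = -0.611
Highest: Northgate (0.305).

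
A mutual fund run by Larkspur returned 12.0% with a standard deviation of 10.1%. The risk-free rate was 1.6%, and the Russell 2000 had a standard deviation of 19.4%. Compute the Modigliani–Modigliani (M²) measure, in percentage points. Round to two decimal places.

Sharpe = (Rp − Rf) / σp = (12.0% − 1.6%) / 10.1% = 1.0297
M² = Rf + Sharpe × σm = 1.6% + 1.0297 × 19.4% = 21.5762%

21.58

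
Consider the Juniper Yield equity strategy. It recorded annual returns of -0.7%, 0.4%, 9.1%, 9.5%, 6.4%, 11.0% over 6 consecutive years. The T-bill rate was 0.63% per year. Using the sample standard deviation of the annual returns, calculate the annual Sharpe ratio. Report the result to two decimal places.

1.07

μ = (-0.7 + 0.4 + 9.1 + 9.5 + 6.4 + 11) / 6 = 5.9500%
Σ(r − μ)² = (-0.7 − 5.9500)² + (0.4 − 5.9500)² + … = 123.2550
sample σ = √(123.2550 / 5) = √24.6510 = 4.9650%
Sharpe = (μ − rf) / σ = (5.9500 − 0.63) / 4.9650 = 5.3200 / 4.9650 = 1.0715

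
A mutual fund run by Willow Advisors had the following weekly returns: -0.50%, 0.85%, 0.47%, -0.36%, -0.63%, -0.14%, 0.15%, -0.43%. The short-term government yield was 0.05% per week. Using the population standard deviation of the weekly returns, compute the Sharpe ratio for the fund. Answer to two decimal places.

-0.25

r̄ = (-0.5 + 0.85 + 0.47 − 0.36 − 0.63 − 0.14 + 0.15 − 0.43) / 8 = -0.0738%
Population σ = √[Σ(r − r̄)² / 8] = √[1.9034 / 8] = √0.2379 = 0.4877%
Sharpe = (r̄ − rf) / σ = (-0.0738 − 0.05) / 0.4877 = -0.1238 / 0.4877 = -0.2538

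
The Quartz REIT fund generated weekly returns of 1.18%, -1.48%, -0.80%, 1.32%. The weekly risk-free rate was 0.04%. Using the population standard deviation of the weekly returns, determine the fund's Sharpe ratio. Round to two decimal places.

0.01

μ = (1.18 − 1.48 − 0.8 + 1.32) / 4 = 0.0550%
Population std dev = √[5.9531 / 4] = 1.2199%
Sharpe = (μ − rf) / σ = (0.0550 − 0.04) / 1.2199 = 0.0150 / 1.2199 = 0.0123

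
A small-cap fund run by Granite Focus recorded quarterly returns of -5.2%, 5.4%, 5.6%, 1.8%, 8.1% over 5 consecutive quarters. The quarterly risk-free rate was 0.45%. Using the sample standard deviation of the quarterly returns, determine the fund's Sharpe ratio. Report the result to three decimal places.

0.520

r̄ = (-5.2 + 5.4 + 5.6 + 1.8 + 8.1) / 5 = 3.1400%
Sample σ = √[Σ(r − r̄)² / 4] = √[107.1120 / 4] = √26.7780 = 5.1747%
Sharpe = (r̄ − rf) / σ = (3.1400 − 0.45) / 5.1747 = 2.6900 / 5.1747 = 0.5198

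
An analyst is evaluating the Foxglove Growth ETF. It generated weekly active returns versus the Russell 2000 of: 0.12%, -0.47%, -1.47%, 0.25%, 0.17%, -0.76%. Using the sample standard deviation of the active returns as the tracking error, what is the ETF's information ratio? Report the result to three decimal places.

r̄ = (0.12 − 0.47 − 1.47 + 0.25 + 0.17 − 0.76) / 6 = -0.3600%
Σ(r − r̄)² = (0.12 − (-0.3600))² + (-0.47 − (-0.3600))² + … = 2.2876
σ = √[2.2876 / 5] = 0.6764%
IR = r̄ / tracking error = -0.3600 / 0.6764 = -0.5322

-0.532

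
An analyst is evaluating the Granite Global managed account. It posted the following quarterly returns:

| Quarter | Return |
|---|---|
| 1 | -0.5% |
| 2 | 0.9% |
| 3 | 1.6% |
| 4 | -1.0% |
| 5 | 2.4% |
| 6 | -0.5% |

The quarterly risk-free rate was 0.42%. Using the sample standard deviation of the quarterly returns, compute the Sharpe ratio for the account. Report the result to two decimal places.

0.05

Mean return r̄ = 2.90 / 6 = 0.4833%
Σ(r − r̄)² = (-0.5 − 0.4833)² + (0.9 − 0.4833)² + (1.6 − 0.4833)² + … = 9.2283
σ = √[9.2283 / 5] = 1.3586%
Sharpe = (r̄ − rf) / σ = (0.4833 − 0.42) / 1.3586 = 0.0633 / 1.3586 = 0.0466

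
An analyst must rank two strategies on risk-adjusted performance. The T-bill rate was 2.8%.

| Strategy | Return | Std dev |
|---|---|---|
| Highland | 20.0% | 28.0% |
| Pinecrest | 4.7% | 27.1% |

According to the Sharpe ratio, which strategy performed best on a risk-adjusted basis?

Highland: Sharpe ratio = (20.0% − 2.8%) / 28.0% = 0.614
Pinecrest: Sharpe ratio = (4.7% − 2.8%) / 27.1% = 0.070
Highest: Highland (0.614).

Highland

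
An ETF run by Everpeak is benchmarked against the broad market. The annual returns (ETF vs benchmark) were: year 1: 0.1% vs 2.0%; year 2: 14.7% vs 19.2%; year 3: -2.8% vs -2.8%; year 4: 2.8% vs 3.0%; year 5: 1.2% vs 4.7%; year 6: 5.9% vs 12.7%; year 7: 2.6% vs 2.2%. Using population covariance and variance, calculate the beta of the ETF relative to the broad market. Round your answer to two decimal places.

0.72

r̄p = 3.5000%,  r̄m = 5.8571%
Cov = Σ(rp − r̄p)(rm − r̄m) / 7 = 34.4957
Var(rm) = Σ(rm − r̄m)² / 7 = 48.2224
β = Cov / Var = 34.4957 / 48.2224 = 0.7153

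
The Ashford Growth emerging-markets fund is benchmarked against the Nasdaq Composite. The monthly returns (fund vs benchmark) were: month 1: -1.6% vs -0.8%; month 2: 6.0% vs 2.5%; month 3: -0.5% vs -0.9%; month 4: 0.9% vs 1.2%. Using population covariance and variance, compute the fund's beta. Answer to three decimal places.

r̄p = 1.2000%,  r̄m = 0.5000%
Cov = Σ(rp − r̄p)(rm − r̄m) / 4 = 3.8525
Var(rm) = Σ(rm − r̄m)² / 4 = 2.0350
β = Cov / Var = 3.8525 / 2.0350 = 1.8931

1.893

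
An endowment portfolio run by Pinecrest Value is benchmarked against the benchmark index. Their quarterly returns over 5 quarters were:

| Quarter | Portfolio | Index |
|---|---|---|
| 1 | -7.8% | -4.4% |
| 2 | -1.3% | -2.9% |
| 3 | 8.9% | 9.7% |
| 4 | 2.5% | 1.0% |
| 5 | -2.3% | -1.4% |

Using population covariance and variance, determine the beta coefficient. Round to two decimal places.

1.05

r̄p = 0.0000%,  r̄m = 0.4000%
Cov = Σ(rp − r̄p)(rm − r̄m) / 5 = 26.0280
Var(rm) = Σ(rm − r̄m)² / 5 = 24.8040
β = Cov / Var = 26.0280 / 24.8040 = 1.0493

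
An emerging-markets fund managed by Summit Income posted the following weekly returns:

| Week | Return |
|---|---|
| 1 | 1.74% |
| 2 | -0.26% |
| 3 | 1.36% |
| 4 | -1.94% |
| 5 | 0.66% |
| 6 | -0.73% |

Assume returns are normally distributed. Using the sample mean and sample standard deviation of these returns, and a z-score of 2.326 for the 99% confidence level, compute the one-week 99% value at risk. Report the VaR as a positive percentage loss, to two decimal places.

r̄ = (1.74 − 0.26 + 1.36 − 1.94 + 0.66 − 0.73) / 6 = 0.830 / 6 = 0.1383%
Σ(r − r̄)² = 9.5621; sample σ = √(9.5621/5) = 1.3829%
VaR = −(r̄ − z·σ) = −(0.1383 − 2.326 × 1.3829) = −(-3.0783) = 3.0783%

3.08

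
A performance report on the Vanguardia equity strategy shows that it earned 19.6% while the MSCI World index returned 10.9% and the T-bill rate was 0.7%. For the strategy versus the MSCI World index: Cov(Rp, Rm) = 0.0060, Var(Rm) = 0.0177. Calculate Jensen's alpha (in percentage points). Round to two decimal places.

15.44

β = Cov / Var = 0.0060 / 0.0177 = 0.3390
E[R] = Rf + β(Rm − Rf) = 0.7% + 0.3390 × (10.9% − 0.7%) = 4.1578%
α = Rp − E[R] = 19.6% − 4.1578% = 15.4422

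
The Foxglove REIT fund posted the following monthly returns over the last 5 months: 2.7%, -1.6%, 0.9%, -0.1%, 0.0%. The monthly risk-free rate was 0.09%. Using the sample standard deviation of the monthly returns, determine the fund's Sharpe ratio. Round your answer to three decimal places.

0.184

r̄ = (2.7 − 1.6 + 0.9 − 0.1 + 0) / 5 = 1.90 / 5 = 0.3800%
Σ(r − r̄)² = 9.9480; sample σ = √(9.9480/4) = 1.5770%
Sharpe = (r̄ − rf) / σ = (0.3800 − 0.09) / 1.5770 = 0.2900 / 1.5770 = 0.1839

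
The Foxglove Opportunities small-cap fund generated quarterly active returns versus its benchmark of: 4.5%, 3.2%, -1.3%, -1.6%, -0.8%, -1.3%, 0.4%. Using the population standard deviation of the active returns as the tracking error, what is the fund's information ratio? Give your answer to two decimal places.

0.20

μ = (4.5 + 3.2 − 1.3 − 1.6 − 0.8 − 1.3 + 0.4) / 7 = 3.10 / 7 = 0.4429%
Population σ = √[Σ(r − μ)² / 7] = √[35.8571 / 7] = √5.1224 = 2.2633%
IR = μ / tracking error = 0.4429 / 2.2633 = 0.1957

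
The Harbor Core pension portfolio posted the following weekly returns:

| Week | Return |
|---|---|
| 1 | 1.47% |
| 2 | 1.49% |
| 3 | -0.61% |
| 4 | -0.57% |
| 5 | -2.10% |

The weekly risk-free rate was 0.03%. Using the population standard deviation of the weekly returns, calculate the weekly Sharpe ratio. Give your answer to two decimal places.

-0.07

r̄ = (1.47 + 1.49 − 0.61 − 0.57 − 2.1) / 5 = -0.320 / 5 = -0.0640%
Σ(r − r̄)² = (1.47 − (-0.0640))² + (1.49 − (-0.0640))² + … = 9.4675
population σ = √(9.4675 / 5) = √1.8935 = 1.3760%
Sharpe = (r̄ − rf) / σ = (-0.0640 − 0.03) / 1.3760 = -0.0940 / 1.3760 = -0.0683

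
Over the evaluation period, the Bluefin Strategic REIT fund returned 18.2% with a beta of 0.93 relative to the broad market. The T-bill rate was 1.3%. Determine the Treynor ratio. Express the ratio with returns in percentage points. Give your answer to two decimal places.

18.17

Treynor = (Rp − Rf) / β = (18.2% − 1.3%) / 0.93 = 16.90 / 0.93 = 18.1720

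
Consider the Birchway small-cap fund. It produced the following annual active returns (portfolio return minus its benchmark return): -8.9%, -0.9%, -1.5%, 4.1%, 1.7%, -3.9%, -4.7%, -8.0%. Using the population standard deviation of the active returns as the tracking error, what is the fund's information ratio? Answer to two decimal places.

r̄ = (-8.9 − 0.9 − 1.5 + 4.1 + 1.7 − 3.9 − 4.7 − 8) / 8 = -2.7625%
Σ(r − r̄)² = (-8.9 − (-2.7625))² + (-0.9 − (-2.7625))² + (-1.5 − (-2.7625))² + … = 142.2188
population σ = √(142.2188 / 8) = √17.7774 = 4.2163%
IR = r̄ / tracking error = -2.7625 / 4.2163 = -0.6552

-0.66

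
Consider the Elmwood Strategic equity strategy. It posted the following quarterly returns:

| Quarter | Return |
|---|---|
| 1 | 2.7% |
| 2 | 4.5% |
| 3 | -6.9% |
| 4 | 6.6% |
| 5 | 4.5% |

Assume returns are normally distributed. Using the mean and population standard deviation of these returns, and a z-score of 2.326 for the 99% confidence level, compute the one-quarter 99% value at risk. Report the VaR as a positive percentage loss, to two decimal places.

8.78

r̄ = (2.7 + 4.5 − 6.9 + 6.6 + 4.5) / 5 = 11.40 / 5 = 2.2800%
Σ(r − r̄)² = 112.9680; population σ = √(112.9680/5) = 4.7533%
VaR = −(r̄ − z·σ) = −(2.2800 − 2.326 × 4.7533) = −(-8.7762) = 8.7762%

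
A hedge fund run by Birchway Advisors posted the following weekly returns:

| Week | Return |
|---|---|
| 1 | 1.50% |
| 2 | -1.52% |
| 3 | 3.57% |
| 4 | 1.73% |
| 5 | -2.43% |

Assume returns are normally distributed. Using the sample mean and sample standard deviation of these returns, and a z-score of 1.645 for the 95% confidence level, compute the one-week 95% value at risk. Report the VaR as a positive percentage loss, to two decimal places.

μ = (1.5 − 1.52 + 3.57 + 1.73 − 2.43) / 5 = 0.5700%
Sample std dev = √[24.5786 / 4] = 2.4788%
VaR = −(μ − z·σ) = −(0.5700 − 1.645 × 2.4788) = −(-3.5076) = 3.5076%

3.51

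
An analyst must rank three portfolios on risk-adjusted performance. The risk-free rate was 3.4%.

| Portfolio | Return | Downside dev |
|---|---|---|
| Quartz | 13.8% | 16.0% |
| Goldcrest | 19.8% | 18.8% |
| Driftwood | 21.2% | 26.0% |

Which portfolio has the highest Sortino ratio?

Goldcrest

Quartz: Sortino ratio = (13.8% − 3.4%) / 16.0% = 0.650
Goldcrest: Sortino ratio = (19.8% − 3.4%) / 18.8% = 0.872
Driftwood: Sortino ratio = (21.2% − 3.4%) / 26.0% = 0.685
Highest: Goldcrest (0.872).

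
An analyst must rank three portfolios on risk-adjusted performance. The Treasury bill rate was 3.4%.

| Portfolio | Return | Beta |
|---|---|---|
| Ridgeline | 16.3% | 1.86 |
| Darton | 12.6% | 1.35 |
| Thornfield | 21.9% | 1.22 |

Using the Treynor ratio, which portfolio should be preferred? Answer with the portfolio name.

Thornfield

Ridgeline: Treynor = (16.3% − 3.4%) / 1.86 = 6.935
Darton: Treynor = (12.6% − 3.4%) / 1.35 = 6.815
Thornfield: Treynor = (21.9% − 3.4%) / 1.22 = 15.164
Highest: Thornfield (15.164).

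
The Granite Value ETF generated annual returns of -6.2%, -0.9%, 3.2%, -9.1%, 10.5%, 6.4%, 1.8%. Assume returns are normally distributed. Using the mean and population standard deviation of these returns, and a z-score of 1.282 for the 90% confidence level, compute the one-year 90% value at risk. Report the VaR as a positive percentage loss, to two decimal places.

7.32

Mean return r̄ = 5.70 / 7 = 0.8143%
Σ(r − r̄)² = (-6.2 − 0.8143)² + (-0.9 − 0.8143)² + … = 282.1086
σ = √[282.1086 / 7] = 6.3483%
VaR = −(r̄ − z·σ) = −(0.8143 − 1.282 × 6.3483) = −(-7.3242) = 7.3242%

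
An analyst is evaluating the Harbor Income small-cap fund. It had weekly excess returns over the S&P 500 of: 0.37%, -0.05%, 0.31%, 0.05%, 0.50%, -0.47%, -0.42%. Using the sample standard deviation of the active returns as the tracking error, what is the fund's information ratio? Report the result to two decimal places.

r̄ = (0.37 − 0.05 + 0.31 + 0.05 + 0.5 − 0.47 − 0.42) / 7 = 0.0414%
Sample std dev = √[0.8733 / 6] = 0.3815%
IR = r̄ / tracking error = 0.0414 / 0.3815 = 0.1085

0.11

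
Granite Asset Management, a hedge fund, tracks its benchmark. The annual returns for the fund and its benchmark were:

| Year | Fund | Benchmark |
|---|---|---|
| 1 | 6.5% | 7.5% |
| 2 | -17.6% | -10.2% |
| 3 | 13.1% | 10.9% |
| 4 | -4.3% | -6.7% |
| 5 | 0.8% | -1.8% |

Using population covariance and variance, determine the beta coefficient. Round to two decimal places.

r̄p = -0.3000%,  r̄m = -0.0600%
Cov = Σ(rp − r̄p)(rm − r̄m) / 5 = 79.6680
Var(rm) = Σ(rm − r̄m)² / 5 = 65.4424
β = Cov / Var = 79.6680 / 65.4424 = 1.2174

1.22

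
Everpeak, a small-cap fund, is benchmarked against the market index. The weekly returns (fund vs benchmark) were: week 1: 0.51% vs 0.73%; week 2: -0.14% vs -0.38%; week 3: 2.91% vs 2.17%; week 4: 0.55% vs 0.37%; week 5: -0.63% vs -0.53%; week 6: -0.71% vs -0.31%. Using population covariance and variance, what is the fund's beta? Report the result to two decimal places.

r̄p = 0.4150%,  r̄m = 0.3417%
Cov = Σ(rp − r̄p)(rm − r̄m) / 6 = 1.1078
Var(rm) = Σ(rm − r̄m)² / 6 = 0.8666
β = Cov / Var = 1.1078 / 0.8666 = 1.2783

1.28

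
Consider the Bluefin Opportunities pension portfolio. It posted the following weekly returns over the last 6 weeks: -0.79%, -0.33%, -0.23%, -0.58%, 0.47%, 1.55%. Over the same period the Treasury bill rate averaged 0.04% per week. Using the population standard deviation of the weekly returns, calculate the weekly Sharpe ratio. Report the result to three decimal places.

r̄ = (-0.79 − 0.33 − 0.23 − 0.58 + 0.47 + 1.55) / 6 = 0.0150%
Population σ = √[Σ(r − r̄)² / 6] = √[3.7444 / 6] = √0.6241 = 0.7900%
Sharpe = (r̄ − rf) / σ = (0.0150 − 0.04) / 0.7900 = -0.0250 / 0.7900 = -0.0316

-0.032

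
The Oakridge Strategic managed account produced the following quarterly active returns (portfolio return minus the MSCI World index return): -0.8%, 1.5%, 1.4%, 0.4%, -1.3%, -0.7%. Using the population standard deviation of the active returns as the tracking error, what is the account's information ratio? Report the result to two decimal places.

0.08

r̄ = (-0.8 + 1.5 + 1.4 + 0.4 − 1.3 − 0.7) / 6 = 0.0833%
Population std dev = √[7.1483 / 6] = 1.0915%
IR = r̄ / tracking error = 0.0833 / 1.0915 = 0.0763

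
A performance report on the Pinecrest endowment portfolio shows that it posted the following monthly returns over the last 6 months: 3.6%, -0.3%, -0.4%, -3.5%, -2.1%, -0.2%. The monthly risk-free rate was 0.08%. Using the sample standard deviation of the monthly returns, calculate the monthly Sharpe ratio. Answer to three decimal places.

r̄ = (3.6 − 0.3 − 0.4 − 3.5 − 2.1 − 0.2) / 6 = -0.4833%
Sample std dev = √[28.5083 / 5] = 2.3878%
Sharpe = (r̄ − rf) / σ = (-0.4833 − 0.08) / 2.3878 = -0.5633 / 2.3878 = -0.2359

-0.236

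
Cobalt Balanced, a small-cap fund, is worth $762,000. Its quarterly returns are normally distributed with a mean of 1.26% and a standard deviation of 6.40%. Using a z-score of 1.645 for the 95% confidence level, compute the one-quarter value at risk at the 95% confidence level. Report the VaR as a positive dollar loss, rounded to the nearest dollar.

Return at the 95% tail: μ − z·σ = 1.26% − 1.645 × 6.40% = 1.26 − 10.5280 = -9.2680%
VaR = −(-9.2680%) × $762,000 = 9.2680% × $762,000 = $70,622

$70,622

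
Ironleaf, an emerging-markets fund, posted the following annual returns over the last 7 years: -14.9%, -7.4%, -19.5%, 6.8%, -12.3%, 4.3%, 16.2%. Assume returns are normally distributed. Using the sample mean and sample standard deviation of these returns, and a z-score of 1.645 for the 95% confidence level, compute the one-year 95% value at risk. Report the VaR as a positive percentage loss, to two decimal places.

Mean return μ = -26.80 / 7 = -3.8286%
Σ(r − μ)² = 1032.8743; sample σ = √(1032.8743/6) = 13.1204%
VaR = −(μ − z·σ) = −(-3.8286 − 1.645 × 13.1204) = −(-25.4117) = 25.4117%

25.41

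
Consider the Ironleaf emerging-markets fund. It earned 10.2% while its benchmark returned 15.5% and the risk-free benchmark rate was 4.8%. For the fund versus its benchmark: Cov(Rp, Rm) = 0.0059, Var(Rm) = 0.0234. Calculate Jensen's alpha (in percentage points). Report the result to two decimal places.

2.70

β = Cov / Var = 0.0059 / 0.0234 = 0.2521
E[R] = Rf + β(Rm − Rf) = 4.8% + 0.2521 × (15.5% − 4.8%) = 7.4975%
α = Rp − E[R] = 10.2% − 7.4975% = 2.7025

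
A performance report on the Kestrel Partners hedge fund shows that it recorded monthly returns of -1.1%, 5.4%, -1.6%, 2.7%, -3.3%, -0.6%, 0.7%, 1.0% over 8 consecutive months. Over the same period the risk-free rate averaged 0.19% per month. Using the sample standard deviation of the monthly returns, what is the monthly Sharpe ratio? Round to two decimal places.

r̄ = (-1.1 + 5.4 − 1.6 + 2.7 − 3.3 − 0.6 + 0.7 + 1) / 8 = 3.20 / 8 = 0.4000%
Σ(r − r̄)² = 51.6800; sample σ = √(51.6800/7) = 2.7171%
Sharpe = (r̄ − rf) / σ = (0.4000 − 0.19) / 2.7171 = 0.2100 / 2.7171 = 0.0773

0.08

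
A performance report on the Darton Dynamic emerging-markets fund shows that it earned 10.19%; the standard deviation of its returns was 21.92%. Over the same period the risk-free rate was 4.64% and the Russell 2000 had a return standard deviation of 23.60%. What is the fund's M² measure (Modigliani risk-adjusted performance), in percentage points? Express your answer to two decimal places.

Sharpe = (Rp − Rf) / σp = (10.19% − 4.64%) / 21.92% = 0.2532
M² = Rf + Sharpe × σm = 4.64% + 0.2532 × 23.60% = 10.6155%

10.62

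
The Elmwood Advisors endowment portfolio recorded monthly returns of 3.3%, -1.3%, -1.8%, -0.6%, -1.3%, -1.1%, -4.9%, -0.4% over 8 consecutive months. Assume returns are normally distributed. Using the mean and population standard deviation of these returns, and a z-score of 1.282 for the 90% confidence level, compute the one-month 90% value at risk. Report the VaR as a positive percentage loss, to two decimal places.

3.70

r̄ = (3.3 − 1.3 − 1.8 − 0.6 − 1.3 − 1.1 − 4.9 − 0.4) / 8 = -1.0125%
Population std dev = √[35.0488 / 8] = 2.0931%
VaR = −(r̄ − z·σ) = −(-1.0125 − 1.282 × 2.0931) = −(-3.6959) = 3.6959%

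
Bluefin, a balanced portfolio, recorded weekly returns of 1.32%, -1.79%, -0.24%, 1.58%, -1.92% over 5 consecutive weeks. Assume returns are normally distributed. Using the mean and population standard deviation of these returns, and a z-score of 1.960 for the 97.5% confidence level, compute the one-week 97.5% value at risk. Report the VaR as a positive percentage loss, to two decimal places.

3.11

μ = (1.32 − 1.79 − 0.24 + 1.58 − 1.92) / 5 = -0.2100%
Σ(r − μ)² = (1.32 − (-0.2100))² + (-1.79 − (-0.2100))² + (-0.24 − (-0.2100))² + … = 10.9664
σ = √[10.9664 / 5] = 1.4810%
VaR = −(μ − z·σ) = −(-0.2100 − 1.960 × 1.4810) = −(-3.1128) = 3.1128%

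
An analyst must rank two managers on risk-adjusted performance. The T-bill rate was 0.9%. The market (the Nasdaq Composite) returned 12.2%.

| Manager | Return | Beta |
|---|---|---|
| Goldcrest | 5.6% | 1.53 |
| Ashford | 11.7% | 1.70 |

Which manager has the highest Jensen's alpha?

Ashford

Goldcrest: α = 5.6% − [0.9% + 1.53 × (12.2% − 0.9%)] = -12.589
Ashford: α = 11.7% − [0.9% + 1.70 × (12.2% − 0.9%)] = -8.410
Highest: Ashford (-8.410).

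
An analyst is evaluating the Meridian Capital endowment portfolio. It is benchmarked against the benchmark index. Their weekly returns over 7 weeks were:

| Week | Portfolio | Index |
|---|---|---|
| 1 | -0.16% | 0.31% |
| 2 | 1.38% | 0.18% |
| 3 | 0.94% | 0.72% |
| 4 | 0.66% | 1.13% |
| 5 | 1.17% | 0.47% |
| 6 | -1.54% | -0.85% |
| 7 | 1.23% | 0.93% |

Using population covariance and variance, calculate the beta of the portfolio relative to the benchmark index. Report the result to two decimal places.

1.22

r̄p = 0.5257%,  r̄m = 0.4129%
Cov = Σ(rp − r̄p)(rm − r̄m) / 7 = 0.4436
Var(rm) = Σ(rm − r̄m)² / 7 = 0.3627
β = Cov / Var = 0.4436 / 0.3627 = 1.2230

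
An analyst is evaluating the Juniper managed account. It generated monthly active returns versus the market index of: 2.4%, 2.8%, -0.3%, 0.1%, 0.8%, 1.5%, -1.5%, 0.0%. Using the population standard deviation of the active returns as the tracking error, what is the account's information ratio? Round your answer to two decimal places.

Mean return μ = 5.80 / 8 = 0.7250%
Σ(r − μ)² = (2.4 − 0.7250)² + (2.8 − 0.7250)² + (-0.3 − 0.7250)² + … = 14.6350
σ = √[14.6350 / 8] = 1.3525%
IR = μ / tracking error = 0.7250 / 1.3525 = 0.5360

0.54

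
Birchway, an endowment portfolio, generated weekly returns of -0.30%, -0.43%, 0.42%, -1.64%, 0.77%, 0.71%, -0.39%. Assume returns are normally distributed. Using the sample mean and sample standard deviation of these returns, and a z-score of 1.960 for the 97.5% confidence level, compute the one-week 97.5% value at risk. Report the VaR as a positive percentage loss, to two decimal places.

1.78

μ = (-0.3 − 0.43 + 0.42 − 1.64 + 0.77 + 0.71 − 0.39) / 7 = -0.860 / 7 = -0.1229%
Σ(r − μ)² = 4.2843; sample σ = √(4.2843/6) = 0.8450%
VaR = −(μ − z·σ) = −(-0.1229 − 1.960 × 0.8450) = −(-1.7791) = 1.7791%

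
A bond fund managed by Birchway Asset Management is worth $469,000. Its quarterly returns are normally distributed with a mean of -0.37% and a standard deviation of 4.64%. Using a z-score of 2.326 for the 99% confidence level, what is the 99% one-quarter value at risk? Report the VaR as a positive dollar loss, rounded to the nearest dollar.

$52,353

Return at the 99% tail: μ − z·σ = -0.37% − 2.326 × 4.64% = -0.37 − 10.79264 = -11.16264%
VaR = −(-11.16264%) × $469,000 = 11.16264% × $469,000 = $52,353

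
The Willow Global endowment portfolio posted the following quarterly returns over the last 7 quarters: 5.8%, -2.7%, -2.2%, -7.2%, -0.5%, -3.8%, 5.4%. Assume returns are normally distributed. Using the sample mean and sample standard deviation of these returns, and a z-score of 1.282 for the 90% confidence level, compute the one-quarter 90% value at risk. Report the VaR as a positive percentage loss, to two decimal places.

6.88

r̄ = (5.8 − 2.7 − 2.2 − 7.2 − 0.5 − 3.8 + 5.4) / 7 = -0.7429%
Sample std dev = √[137.5971 / 6] = 4.7888%
VaR = −(r̄ − z·σ) = −(-0.7429 − 1.282 × 4.7888) = −(-6.8821) = 6.8821%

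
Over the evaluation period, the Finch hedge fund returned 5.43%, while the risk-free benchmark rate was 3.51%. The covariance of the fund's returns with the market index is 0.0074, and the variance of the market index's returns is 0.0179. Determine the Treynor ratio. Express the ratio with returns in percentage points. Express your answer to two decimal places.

4.64

β = Cov / Var = 0.0074 / 0.0179 = 0.4134
Treynor = (Rp − Rf) / β = (5.43% − 3.51%) / 0.4134 = 1.92 / 0.4134 = 4.6444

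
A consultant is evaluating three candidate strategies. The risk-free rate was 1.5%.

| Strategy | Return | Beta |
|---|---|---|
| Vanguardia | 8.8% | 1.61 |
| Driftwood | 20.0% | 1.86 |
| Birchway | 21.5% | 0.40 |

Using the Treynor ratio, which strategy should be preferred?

Vanguardia: Treynor = (8.8% − 1.5%) / 1.61 = 4.534
Driftwood: Treynor = (20.0% − 1.5%) / 1.86 = 9.946
Birchway: Treynor = (21.5% − 1.5%) / 0.40 = 50.000
Highest: Birchway (50.000).

Birchway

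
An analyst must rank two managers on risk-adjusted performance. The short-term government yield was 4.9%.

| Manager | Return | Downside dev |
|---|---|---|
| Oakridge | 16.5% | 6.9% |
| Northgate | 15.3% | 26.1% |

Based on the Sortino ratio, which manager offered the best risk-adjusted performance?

Oakridge: Sortino ratio = (16.5% − 4.9%) / 6.9% = 1.681
Northgate: Sortino ratio = (15.3% − 4.9%) / 26.1% = 0.398
Highest: Oakridge (1.681).

Oakridge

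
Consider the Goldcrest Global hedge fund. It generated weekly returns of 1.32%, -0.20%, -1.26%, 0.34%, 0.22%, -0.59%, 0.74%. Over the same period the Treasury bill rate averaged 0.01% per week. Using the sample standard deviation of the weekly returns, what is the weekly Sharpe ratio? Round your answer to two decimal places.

0.08

r̄ = (1.32 − 0.2 − 1.26 + 0.34 + 0.22 − 0.59 + 0.74) / 7 = 0.570 / 7 = 0.0814%
Σ(r − r̄)² = (1.32 − 0.0814)² + (-0.2 − 0.0814)² + … = 4.3833
σ = √[4.3833 / 6] = 0.8547%
Sharpe = (r̄ − rf) / σ = (0.0814 − 0.01) / 0.8547 = 0.0714 / 0.8547 = 0.0835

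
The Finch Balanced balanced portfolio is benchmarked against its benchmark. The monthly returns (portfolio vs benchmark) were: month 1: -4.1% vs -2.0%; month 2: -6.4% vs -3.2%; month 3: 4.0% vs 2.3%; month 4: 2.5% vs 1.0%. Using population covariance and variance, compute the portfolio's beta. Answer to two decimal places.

1.96

r̄p = -1.0000%,  r̄m = -0.4750%
Cov = Σ(rp − r̄p)(rm − r̄m) / 4 = 9.6200
Var(rm) = Σ(rm − r̄m)² / 4 = 4.9069
β = Cov / Var = 9.6200 / 4.9069 = 1.9605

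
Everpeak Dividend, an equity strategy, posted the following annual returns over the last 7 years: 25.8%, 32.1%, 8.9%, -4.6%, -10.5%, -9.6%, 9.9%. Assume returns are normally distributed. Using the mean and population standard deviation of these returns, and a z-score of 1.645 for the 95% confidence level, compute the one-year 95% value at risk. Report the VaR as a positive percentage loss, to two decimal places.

18.29

r̄ = (25.8 + 32.1 + 8.9 − 4.6 − 10.5 − 9.6 + 9.9) / 7 = 52.00 / 7 = 7.4286%
Population σ = √[Σ(r − r̄)² / 7] = √[1710.5543 / 7] = √244.3649 = 15.6322%
VaR = −(r̄ − z·σ) = −(7.4286 − 1.645 × 15.6322) = −(-18.2864) = 18.2864%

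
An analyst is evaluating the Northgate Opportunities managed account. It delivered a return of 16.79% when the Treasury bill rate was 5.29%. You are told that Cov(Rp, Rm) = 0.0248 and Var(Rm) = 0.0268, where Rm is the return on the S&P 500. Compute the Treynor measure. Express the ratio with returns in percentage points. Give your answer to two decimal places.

12.43

β = Cov / Var = 0.0248 / 0.0268 = 0.9254
Treynor = (Rp − Rf) / β = (16.79% − 5.29%) / 0.9254 = 11.50 / 0.9254 = 12.4271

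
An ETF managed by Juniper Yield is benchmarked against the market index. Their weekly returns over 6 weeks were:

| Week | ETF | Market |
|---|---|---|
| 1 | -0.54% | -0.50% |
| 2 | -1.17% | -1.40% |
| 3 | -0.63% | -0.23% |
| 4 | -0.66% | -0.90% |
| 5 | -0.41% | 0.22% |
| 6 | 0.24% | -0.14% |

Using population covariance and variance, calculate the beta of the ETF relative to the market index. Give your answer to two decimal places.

0.57

r̄p = -0.5283%,  r̄m = -0.4917%
Cov = Σ(rp − r̄p)(rm − r̄m) / 6 = 0.1608
Var(rm) = Σ(rm − r̄m)² / 6 = 0.2817
β = Cov / Var = 0.1608 / 0.2817 = 0.5708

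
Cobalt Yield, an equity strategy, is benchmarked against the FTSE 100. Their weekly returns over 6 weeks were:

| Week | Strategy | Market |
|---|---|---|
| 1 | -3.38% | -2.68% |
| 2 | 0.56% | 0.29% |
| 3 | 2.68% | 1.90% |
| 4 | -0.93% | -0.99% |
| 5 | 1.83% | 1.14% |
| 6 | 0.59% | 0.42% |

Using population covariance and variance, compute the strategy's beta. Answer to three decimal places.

r̄p = 0.2250%,  r̄m = 0.0133%
Cov = Σ(rp − r̄p)(rm − r̄m) / 6 = 2.9249
Var(rm) = Σ(rm − r̄m)² / 6 = 2.2219
β = Cov / Var = 2.9249 / 2.2219 = 1.3164

1.316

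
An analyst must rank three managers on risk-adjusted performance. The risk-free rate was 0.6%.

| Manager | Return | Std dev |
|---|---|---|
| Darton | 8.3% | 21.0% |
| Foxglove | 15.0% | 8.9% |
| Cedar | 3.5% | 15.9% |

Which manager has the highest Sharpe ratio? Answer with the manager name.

Darton: Sharpe ratio = (8.3% − 0.6%) / 21.0% = 0.367
Foxglove: Sharpe ratio = (15.0% − 0.6%) / 8.9% = 1.618
Cedar: Sharpe ratio = (3.5% − 0.6%) / 15.9% = 0.182
Highest: Foxglove (1.618).

Foxglove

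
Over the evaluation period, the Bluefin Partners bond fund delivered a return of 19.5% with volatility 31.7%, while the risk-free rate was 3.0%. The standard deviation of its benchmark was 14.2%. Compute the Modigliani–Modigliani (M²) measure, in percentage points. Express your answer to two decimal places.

Sharpe = (Rp − Rf) / σp = (19.5% − 3.0%) / 31.7% = 0.5205
M² = Rf + Sharpe × σm = 3.0% + 0.5205 × 14.2% = 10.3911%

10.39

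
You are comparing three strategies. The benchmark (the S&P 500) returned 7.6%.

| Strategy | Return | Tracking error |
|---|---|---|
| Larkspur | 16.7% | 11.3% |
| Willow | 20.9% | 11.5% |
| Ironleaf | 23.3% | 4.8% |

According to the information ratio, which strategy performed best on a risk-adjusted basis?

Ironleaf

Larkspur: IR = (16.7% − 7.6%) / 11.3% = 0.805
Willow: IR = (20.9% − 7.6%) / 11.5% = 1.157
Ironleaf: IR = (23.3% − 7.6%) / 4.8% = 3.271
Highest: Ironleaf (3.271).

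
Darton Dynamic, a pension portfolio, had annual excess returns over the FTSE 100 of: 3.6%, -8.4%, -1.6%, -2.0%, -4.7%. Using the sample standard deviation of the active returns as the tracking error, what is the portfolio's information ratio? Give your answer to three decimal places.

r̄ = (3.6 − 8.4 − 1.6 − 2 − 4.7) / 5 = -2.6200%
Sample σ = √[Σ(r − r̄)² / 4] = √[77.8480 / 4] = √19.4620 = 4.4116%
IR = r̄ / tracking error = -2.6200 / 4.4116 = -0.5939

-0.594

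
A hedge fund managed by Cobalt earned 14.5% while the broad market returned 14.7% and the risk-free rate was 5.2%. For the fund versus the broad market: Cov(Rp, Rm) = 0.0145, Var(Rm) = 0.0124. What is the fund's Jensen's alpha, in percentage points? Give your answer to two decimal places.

-1.81

β = Cov / Var = 0.0145 / 0.0124 = 1.1694
E[R] = Rf + β(Rm − Rf) = 5.2% + 1.1694 × (14.7% − 5.2%) = 16.3093%
α = Rp − E[R] = 14.5% − 16.3093% = -1.8093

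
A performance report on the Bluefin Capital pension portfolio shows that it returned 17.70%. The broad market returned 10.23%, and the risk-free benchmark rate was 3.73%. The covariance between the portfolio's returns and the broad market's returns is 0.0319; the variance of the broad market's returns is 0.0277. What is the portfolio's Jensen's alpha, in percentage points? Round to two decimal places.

6.48

β = Cov / Var = 0.0319 / 0.0277 = 1.1516
E[R] = Rf + β(Rm − Rf) = 3.73% + 1.1516 × (10.23% − 3.73%) = 11.2154%
α = Rp − E[R] = 17.70% − 11.2154% = 6.4846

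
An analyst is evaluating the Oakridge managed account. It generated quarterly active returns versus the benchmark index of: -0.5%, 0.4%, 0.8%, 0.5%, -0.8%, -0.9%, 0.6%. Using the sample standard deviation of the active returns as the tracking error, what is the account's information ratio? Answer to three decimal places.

μ = (-0.5 + 0.4 + 0.8 + 0.5 − 0.8 − 0.9 + 0.6) / 7 = 0.10 / 7 = 0.0143%
Σ(r − μ)² = (-0.5 − 0.0143)² + (0.4 − 0.0143)² + … = 3.1086
sample σ = √(3.1086 / 6) = √0.5181 = 0.7198%
IR = μ / tracking error = 0.0143 / 0.7198 = 0.0199

0.020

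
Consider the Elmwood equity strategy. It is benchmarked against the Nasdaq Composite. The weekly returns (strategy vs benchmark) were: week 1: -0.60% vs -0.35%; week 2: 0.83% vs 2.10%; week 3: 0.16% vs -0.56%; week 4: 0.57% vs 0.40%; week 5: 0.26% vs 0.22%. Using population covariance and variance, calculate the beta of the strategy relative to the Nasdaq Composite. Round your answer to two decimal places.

0.39

r̄p = 0.2440%,  r̄m = 0.3620%
Cov = Σ(rp − r̄p)(rm − r̄m) / 5 = 0.3414
Var(rm) = Σ(rm − r̄m)² / 5 = 0.8799
β = Cov / Var = 0.3414 / 0.8799 = 0.3880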